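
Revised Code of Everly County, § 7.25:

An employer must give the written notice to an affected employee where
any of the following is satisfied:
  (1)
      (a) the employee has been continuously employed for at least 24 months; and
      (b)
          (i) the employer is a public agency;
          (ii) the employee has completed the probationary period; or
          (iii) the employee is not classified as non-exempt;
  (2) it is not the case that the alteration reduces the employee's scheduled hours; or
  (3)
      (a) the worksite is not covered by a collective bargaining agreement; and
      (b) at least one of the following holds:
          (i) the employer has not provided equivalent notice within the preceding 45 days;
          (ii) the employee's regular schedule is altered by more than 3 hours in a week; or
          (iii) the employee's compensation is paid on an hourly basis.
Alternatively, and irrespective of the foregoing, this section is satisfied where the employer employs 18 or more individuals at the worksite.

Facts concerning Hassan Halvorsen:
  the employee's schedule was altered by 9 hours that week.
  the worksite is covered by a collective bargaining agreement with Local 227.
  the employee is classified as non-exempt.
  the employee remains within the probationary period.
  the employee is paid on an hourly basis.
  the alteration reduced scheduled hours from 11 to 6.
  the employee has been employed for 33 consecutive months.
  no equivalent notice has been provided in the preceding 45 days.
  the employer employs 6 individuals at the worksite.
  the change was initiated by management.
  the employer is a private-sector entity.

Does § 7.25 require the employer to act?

(a) tenure ≥ 24 mo. — holds.
(i) public agency — not met.
(ii) past probation — not met.
(iii) not (non-exempt) — not met.
(b) = F OR F OR F = false.
(1) = T AND F = false.
(2) not (hours reduced) — fails.
(a) no CBA — not met.
(i) no recent notice — satisfied.
(ii) schedule shift > 3h — satisfied.
(iii) hourly-paid — satisfied.
(b): T OR T OR T → true.
(3) = F AND T = false.
Overall = F OR F OR F = false.
Exception (≥ 18 at site) — not satisfied.
Result: main false OR exception false → false.

No — not required.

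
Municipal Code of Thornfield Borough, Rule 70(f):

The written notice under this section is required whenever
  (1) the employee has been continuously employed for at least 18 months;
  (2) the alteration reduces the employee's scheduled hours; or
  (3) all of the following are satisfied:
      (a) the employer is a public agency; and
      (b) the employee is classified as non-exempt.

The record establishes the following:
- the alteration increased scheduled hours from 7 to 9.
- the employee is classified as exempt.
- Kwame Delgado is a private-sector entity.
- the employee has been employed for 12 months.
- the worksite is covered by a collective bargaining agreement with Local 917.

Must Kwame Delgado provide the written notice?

(1) tenure ≥ 18 mo. — fails.
(2) hours reduced — fails.
(a) public agency — not satisfied.
(b) non-exempt — fails.
(3) = F AND F = false.
So Overall is not satisfied (F OR F OR F).

No — not required.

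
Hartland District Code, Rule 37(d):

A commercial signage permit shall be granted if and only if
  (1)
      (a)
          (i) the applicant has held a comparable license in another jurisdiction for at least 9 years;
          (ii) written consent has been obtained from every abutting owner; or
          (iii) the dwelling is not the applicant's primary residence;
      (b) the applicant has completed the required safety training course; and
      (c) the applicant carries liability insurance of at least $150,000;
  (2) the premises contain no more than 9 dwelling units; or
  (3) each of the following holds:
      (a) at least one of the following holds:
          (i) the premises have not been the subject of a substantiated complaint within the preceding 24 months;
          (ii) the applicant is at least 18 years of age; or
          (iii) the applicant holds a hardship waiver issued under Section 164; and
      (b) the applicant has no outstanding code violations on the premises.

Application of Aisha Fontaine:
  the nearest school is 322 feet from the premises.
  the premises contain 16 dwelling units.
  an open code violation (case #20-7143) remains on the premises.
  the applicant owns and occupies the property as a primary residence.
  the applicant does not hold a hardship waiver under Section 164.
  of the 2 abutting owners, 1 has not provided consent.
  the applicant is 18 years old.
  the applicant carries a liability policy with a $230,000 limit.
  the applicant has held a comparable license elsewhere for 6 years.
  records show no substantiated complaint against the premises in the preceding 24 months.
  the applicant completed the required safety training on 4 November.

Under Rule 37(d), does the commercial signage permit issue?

No — denied.

(i) prior license ≥ 9 yr — not met.
(ii) all abutters consent — not satisfied.
(iii) not (primary residence) — fails.
(a): F OR F OR F → false.
(b) safety training — met.
(c) insurance ≥ $150,000 — holds.
So (1) is not satisfied (F AND T AND T).
(2) ≤ 9 units — not met.
(i) no complaint in 24 mo. — satisfied.
(ii) age ≥ 18 — met.
(iii) hardship waiver — not satisfied.
So (a) is satisfied (T OR T OR F).
(b) no code violations — not satisfied.
(3) = T AND F = false.
So Overall is not satisfied (F OR F OR F).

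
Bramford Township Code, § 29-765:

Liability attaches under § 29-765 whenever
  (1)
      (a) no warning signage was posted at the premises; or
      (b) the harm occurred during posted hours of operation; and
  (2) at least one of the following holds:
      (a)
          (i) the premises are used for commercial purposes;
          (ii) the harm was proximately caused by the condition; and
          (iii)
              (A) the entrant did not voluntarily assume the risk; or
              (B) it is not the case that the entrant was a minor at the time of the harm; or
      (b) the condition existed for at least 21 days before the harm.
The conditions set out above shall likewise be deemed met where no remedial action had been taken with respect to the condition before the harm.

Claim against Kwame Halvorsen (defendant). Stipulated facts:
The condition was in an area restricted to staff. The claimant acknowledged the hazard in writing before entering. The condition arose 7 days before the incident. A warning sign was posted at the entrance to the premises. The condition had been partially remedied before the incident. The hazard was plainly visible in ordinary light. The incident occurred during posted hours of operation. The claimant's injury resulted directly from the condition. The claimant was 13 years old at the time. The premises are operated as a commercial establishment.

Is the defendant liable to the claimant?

(a) no signage posted — fails.
(b) during posted hours — met.
So (1) is satisfied (F OR T).
(i) commercial use — holds.
(ii) proximate cause — holds.
(A) no assumed risk — fails.
(B) not (entrant a minor) — fails.
So (iii) is not satisfied (F OR F).
So (a) is not satisfied (T AND T AND F).
(b) condition ≥21 days old — fails.
(2) = F OR F = false.
Overall = T AND F = false.
Exception (no remedial action) — not satisfied.
Result: main false OR exception false → false.

No — not liable.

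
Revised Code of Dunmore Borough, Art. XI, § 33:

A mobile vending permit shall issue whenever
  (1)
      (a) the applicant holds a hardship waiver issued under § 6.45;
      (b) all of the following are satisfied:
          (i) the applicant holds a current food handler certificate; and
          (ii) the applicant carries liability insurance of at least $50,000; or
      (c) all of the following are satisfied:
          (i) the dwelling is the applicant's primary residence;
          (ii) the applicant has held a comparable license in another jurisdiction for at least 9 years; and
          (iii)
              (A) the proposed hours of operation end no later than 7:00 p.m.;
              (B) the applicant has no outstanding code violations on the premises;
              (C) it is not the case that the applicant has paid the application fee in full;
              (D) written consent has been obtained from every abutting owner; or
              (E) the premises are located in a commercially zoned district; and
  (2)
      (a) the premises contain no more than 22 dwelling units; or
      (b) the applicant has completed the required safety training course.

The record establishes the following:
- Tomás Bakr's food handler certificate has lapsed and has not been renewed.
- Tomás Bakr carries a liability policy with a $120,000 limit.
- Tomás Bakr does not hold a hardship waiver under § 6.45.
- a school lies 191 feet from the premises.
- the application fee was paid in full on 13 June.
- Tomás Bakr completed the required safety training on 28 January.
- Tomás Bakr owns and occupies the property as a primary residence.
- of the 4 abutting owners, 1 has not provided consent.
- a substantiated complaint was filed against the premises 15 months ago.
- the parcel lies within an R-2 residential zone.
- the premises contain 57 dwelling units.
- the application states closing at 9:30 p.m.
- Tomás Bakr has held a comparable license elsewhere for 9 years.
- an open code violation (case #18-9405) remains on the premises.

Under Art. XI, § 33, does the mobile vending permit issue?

No — denied.

(a) hardship waiver — not met.
(i) food handler cert. — not met.
(ii) insurance ≥ $50,000 — met.
(b): F AND T → false.
(i) primary residence — met.
(ii) prior license ≥ 9 yr — holds.
(A) closes by 7 p.m. — fails.
(B) no code violations — not met.
(C) not (fee paid) — not satisfied.
(D) all abutters consent — fails.
(E) commercially zoned — not satisfied.
So (iii) is not satisfied (F OR F OR F OR F OR F).
(c): T AND T AND F → false.
(1): F OR F OR F → false.
(a) ≤ 22 units — fails.
(b) safety training — met.
So (2) is satisfied (F OR T).
Overall: F AND T → false.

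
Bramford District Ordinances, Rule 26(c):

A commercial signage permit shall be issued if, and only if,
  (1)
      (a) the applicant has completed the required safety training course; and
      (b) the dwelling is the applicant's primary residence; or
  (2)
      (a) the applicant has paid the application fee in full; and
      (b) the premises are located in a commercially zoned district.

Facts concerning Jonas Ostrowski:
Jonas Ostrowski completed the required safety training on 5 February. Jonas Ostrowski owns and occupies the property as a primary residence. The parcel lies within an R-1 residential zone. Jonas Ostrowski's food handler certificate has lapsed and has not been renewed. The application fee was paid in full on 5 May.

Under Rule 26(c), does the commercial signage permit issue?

(a) safety training — satisfied.
(b) primary residence — satisfied.
So (1) is satisfied (T AND T).
(a) fee paid — holds.
(b) commercially zoned — not met.
(2): T AND F → false.
Overall: T OR F → true.

Yes — granted.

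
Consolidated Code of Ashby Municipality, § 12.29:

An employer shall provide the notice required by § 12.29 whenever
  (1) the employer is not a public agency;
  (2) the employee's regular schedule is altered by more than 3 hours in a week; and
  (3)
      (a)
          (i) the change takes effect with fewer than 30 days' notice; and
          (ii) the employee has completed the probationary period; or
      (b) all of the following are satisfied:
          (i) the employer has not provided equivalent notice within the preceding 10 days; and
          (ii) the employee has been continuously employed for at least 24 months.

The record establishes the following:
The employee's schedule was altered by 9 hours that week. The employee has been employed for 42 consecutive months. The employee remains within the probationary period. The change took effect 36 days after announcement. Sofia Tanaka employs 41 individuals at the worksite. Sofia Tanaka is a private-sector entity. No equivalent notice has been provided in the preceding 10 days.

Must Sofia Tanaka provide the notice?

Yes — required.

(1) not (public agency) — holds.
(2) schedule shift > 3h — satisfied.
(i) < 30 days' notice — not satisfied.
(ii) past probation — not met.
So (a) is not satisfied (F AND F).
(i) no recent notice — holds.
(ii) tenure ≥ 24 mo. — satisfied.
(b): T AND T → true.
(3): F OR T → true.
So Overall is satisfied (T AND T AND T).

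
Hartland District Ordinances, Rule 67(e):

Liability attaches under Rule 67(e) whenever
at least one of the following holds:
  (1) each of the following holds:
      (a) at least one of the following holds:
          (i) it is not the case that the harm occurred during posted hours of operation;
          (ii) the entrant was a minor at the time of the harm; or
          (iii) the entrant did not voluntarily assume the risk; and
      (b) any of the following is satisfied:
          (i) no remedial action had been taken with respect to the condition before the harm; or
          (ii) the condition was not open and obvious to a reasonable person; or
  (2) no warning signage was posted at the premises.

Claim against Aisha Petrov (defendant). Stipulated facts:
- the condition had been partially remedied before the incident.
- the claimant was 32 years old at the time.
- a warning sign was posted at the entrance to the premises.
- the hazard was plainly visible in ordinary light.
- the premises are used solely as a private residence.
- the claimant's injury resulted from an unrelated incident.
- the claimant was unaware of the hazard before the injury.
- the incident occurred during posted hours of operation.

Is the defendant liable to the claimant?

(i) not (during posted hours) — not met.
(ii) entrant a minor — not satisfied.
(iii) no assumed risk — met.
(a) = F OR F OR T = true.
(i) no remedial action — not met.
(ii) not open/obvious — not met.
(b): F OR F → false.
(1) = T AND F = false.
(2) no signage posted — not met.
Overall: F OR F → false.

No — not liable.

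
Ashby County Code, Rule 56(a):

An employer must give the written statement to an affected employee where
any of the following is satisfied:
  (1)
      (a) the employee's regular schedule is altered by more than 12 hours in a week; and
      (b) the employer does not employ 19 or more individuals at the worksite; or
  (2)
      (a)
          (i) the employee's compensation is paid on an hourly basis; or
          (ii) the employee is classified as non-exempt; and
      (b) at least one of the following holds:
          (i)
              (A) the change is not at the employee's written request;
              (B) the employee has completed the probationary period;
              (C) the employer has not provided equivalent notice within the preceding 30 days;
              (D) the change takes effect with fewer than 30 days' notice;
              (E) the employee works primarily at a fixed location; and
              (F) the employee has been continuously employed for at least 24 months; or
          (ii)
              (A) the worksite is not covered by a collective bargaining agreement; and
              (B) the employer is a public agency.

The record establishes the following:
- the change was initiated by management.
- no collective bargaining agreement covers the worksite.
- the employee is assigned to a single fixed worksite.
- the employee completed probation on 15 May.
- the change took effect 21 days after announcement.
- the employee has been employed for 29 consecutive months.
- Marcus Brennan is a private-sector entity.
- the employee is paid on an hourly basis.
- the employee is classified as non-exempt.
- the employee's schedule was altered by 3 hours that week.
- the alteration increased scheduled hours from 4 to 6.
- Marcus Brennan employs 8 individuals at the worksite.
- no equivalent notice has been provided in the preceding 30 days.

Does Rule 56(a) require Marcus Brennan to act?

(a) schedule shift > 12h — not satisfied.
(b) not (≥ 19 at site) — satisfied.
So (1) is not satisfied (F AND T).
(i) hourly-paid — met.
(ii) non-exempt — satisfied.
(a) = T OR T = true.
(A) not employee-requested — met.
(B) past probation — satisfied.
(C) no recent notice — holds.
(D) < 30 days' notice — met.
(E) fixed location — satisfied.
(F) tenure ≥ 24 mo. — holds.
So (i) is satisfied (T AND T AND T AND T AND T AND T).
(A) no CBA — met.
(B) public agency — not satisfied.
(ii): T AND F → false.
So (b) is satisfied (T OR F).
So (2) is satisfied (T AND T).
Overall = F OR T = true.

Yes — required.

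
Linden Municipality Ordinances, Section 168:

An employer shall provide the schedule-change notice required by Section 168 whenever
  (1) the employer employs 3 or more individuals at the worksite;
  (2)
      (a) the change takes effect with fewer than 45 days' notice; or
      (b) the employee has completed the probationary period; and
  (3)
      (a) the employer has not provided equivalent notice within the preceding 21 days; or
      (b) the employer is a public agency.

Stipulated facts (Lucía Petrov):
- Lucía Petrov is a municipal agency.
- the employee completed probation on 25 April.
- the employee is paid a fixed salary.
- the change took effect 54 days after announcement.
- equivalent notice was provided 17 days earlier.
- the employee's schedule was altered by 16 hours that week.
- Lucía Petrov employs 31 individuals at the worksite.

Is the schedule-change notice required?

(1) ≥ 3 at site — met.
(a) < 45 days' notice — not satisfied.
(b) past probation — met.
(2): F OR T → true.
(a) no recent notice — not satisfied.
(b) public agency — met.
(3): F OR T → true.
Overall: T AND T AND T → true.

Yes — required.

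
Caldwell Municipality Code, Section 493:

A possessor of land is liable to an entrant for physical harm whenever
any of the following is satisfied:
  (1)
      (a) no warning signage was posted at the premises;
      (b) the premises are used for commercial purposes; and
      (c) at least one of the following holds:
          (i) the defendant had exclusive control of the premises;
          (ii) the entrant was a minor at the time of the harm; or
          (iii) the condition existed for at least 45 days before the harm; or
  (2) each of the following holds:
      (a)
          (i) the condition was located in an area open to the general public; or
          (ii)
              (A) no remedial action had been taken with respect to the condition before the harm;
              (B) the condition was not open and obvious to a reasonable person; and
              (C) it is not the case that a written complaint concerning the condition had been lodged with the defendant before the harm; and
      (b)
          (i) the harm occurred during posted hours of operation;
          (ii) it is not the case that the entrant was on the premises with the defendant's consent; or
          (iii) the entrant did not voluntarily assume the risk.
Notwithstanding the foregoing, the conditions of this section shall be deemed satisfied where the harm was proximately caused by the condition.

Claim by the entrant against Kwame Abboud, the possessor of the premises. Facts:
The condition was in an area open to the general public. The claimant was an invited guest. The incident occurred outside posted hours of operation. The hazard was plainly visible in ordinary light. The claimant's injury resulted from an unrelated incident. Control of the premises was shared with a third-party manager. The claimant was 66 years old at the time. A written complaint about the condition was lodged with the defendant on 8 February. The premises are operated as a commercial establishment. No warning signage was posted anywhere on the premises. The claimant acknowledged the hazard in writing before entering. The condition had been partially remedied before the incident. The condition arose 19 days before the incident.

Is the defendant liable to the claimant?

No — not liable.

(a) no signage posted — satisfied.
(b) commercial use — holds.
(i) exclusive control — not met.
(ii) entrant a minor — not satisfied.
(iii) condition ≥45 days old — not met.
So (c) is not satisfied (F OR F OR F).
(1) = T AND T AND F = false.
(i) public area — satisfied.
(A) no remedial action — fails.
(B) not open/obvious — not met.
(C) not (complaint lodged) — not met.
(ii) = F AND F AND F = false.
So (a) is satisfied (T OR F).
(i) during posted hours — not satisfied.
(ii) not (consent to enter) — not satisfied.
(iii) no assumed risk — not satisfied.
(b) = F OR F OR F = false.
So (2) is not satisfied (T AND F).
Overall = F OR F = false.
Exception (proximate cause) — not satisfied.
Result: main false OR exception false → false.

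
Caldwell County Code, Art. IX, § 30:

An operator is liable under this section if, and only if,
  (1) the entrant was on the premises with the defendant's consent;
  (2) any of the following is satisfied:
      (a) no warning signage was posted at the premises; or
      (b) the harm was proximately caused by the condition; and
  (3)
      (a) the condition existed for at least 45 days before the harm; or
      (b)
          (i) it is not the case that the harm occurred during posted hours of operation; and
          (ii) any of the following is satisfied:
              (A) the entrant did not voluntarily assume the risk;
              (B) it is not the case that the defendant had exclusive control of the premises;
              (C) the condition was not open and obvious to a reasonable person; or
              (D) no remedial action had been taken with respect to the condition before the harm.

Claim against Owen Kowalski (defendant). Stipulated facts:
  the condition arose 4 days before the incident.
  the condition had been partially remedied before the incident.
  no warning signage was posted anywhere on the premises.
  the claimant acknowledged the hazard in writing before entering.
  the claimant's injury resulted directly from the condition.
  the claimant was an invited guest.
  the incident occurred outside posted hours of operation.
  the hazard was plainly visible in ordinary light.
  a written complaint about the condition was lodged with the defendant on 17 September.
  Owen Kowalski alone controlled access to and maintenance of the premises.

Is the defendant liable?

(1) consent to enter — met.
(a) no signage posted — satisfied.
(b) proximate cause — satisfied.
So (2) is satisfied (T OR T).
(a) condition ≥45 days old — fails.
(i) not (during posted hours) — met.
(A) no assumed risk — fails.
(B) not (exclusive control) — not satisfied.
(C) not open/obvious — fails.
(D) no remedial action — not satisfied.
(ii) = F OR F OR F OR F = false.
So (b) is not satisfied (T AND F).
So (3) is not satisfied (F OR F).
So Overall is not satisfied (T AND T AND F).

No — not liable.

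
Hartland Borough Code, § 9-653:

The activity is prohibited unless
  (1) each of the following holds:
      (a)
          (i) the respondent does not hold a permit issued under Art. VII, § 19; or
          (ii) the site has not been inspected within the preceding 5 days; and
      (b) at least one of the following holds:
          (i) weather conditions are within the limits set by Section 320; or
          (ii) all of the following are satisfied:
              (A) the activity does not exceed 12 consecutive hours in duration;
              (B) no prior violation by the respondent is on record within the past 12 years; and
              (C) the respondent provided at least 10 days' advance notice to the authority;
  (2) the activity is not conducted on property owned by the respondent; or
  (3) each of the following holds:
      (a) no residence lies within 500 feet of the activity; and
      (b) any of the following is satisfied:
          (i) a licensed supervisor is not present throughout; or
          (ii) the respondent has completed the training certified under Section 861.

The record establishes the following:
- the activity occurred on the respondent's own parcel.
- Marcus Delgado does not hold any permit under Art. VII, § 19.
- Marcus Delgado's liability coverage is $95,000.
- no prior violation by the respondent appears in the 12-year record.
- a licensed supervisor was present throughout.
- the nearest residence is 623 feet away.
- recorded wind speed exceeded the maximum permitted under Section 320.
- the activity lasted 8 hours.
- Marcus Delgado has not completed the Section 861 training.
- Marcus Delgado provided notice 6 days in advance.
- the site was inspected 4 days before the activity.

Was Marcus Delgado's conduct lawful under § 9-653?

(i) not (holds permit) — satisfied.
(ii) not (site inspected) — not satisfied.
(a) = T OR F = true.
(i) weather ok — fails.
(A) ≤ 12 hrs duration — holds.
(B) no prior violation — satisfied.
(C) ≥10 days' notice — fails.
(ii): T AND T AND F → false.
(b) = F OR F = false.
So (1) is not satisfied (T AND F).
(2) not (own property) — not met.
(a) no residence in 500 ft — holds.
(i) not (supervisor present) — not satisfied.
(ii) training certified — fails.
(b): F OR F → false.
(3) = T AND F = false.
Overall = F OR F OR F = false.

No — unlawful.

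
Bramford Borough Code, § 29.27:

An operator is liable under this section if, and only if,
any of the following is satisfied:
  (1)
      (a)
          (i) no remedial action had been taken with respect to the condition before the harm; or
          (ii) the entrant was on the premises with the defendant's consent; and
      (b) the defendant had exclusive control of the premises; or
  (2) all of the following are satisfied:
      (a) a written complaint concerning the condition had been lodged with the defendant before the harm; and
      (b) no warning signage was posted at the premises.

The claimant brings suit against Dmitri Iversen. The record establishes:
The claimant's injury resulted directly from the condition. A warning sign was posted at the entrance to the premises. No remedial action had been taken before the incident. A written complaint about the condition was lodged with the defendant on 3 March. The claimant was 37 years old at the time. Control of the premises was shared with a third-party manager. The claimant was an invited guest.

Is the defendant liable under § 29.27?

(i) no remedial action — met.
(ii) consent to enter — holds.
(a): T OR T → true.
(b) exclusive control — not met.
(1): T AND F → false.
(a) complaint lodged — met.
(b) no signage posted — not satisfied.
(2) = T AND F = false.
Overall = F OR F = false.

No — not liable.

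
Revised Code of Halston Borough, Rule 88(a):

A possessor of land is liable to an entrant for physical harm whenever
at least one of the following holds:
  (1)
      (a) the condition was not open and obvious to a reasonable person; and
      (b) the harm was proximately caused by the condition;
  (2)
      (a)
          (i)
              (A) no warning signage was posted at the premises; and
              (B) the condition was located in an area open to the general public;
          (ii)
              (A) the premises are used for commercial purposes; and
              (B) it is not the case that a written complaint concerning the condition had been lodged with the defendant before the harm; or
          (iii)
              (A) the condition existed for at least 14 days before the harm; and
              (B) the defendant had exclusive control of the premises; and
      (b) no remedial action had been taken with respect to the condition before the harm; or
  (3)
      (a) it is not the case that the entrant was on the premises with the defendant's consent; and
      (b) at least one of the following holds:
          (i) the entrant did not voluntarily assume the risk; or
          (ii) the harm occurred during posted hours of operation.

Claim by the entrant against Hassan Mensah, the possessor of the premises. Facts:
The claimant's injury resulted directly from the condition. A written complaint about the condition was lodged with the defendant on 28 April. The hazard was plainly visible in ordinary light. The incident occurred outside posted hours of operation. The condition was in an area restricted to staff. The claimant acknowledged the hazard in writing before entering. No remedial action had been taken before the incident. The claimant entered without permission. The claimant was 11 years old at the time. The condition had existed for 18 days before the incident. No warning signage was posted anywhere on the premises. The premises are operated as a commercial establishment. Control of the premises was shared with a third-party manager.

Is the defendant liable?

(a) not open/obvious — not met.
(b) proximate cause — met.
(1) = F AND T = false.
(A) no signage posted — satisfied.
(B) public area — not met.
(i) = T AND F = false.
(A) commercial use — met.
(B) not (complaint lodged) — not met.
(ii): T AND F → false.
(A) condition ≥14 days old — satisfied.
(B) exclusive control — not satisfied.
(iii) = T AND F = false.
(a) = F OR F OR F = false.
(b) no remedial action — holds.
(2) = F AND T = false.
(a) not (consent to enter) — satisfied.
(i) no assumed risk — not satisfied.
(ii) during posted hours — fails.
So (b) is not satisfied (F OR F).
So (3) is not satisfied (T AND F).
So Overall is not satisfied (F OR F OR F).

No — not liable.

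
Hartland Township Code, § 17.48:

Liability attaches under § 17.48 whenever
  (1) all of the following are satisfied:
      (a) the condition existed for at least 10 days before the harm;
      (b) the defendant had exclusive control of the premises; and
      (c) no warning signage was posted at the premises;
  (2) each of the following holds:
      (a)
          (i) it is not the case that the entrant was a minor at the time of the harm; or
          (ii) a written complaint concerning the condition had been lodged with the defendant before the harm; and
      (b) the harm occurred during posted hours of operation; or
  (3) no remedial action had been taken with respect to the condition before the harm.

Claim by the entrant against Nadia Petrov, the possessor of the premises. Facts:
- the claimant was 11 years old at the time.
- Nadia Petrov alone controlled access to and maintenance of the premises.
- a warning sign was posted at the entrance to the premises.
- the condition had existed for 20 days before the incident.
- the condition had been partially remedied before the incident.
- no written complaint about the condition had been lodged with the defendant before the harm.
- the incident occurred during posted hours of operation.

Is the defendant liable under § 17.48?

No — not liable.

(a) condition ≥10 days old — holds.
(b) exclusive control — holds.
(c) no signage posted — not satisfied.
(1): T AND T AND F → false.
(i) not (entrant a minor) — not met.
(ii) complaint lodged — not met.
(a) = F OR F = false.
(b) during posted hours — holds.
(2) = F AND T = false.
(3) no remedial action — fails.
Overall: F OR F OR F → false.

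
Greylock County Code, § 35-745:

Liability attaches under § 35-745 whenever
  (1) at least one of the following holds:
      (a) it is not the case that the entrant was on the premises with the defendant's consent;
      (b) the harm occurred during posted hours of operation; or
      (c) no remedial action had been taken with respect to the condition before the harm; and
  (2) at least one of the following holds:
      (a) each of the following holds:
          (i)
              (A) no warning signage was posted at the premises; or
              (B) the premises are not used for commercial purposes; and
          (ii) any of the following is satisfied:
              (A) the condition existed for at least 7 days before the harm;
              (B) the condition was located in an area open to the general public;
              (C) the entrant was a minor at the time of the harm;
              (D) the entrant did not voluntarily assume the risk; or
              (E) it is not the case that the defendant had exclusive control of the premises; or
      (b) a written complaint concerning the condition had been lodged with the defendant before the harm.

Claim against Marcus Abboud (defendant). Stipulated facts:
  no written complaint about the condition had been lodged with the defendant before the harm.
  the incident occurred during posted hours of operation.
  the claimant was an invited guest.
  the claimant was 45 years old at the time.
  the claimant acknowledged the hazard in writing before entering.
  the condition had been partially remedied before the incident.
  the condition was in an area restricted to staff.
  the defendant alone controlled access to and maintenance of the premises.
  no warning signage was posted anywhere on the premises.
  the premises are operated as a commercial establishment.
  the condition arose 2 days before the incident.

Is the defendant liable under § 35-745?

(a) not (consent to enter) — not met.
(b) during posted hours — met.
(c) no remedial action — not satisfied.
So (1) is satisfied (F OR T OR F).
(A) no signage posted — holds.
(B) not (commercial use) — not satisfied.
So (i) is satisfied (T OR F).
(A) condition ≥7 days old — fails.
(B) public area — not satisfied.
(C) entrant a minor — fails.
(D) no assumed risk — not met.
(E) not (exclusive control) — not met.
(ii): F OR F OR F OR F OR F → false.
(a): T AND F → false.
(b) complaint lodged — not satisfied.
(2) = F OR F = false.
Overall: T AND F → false.

No — not liable.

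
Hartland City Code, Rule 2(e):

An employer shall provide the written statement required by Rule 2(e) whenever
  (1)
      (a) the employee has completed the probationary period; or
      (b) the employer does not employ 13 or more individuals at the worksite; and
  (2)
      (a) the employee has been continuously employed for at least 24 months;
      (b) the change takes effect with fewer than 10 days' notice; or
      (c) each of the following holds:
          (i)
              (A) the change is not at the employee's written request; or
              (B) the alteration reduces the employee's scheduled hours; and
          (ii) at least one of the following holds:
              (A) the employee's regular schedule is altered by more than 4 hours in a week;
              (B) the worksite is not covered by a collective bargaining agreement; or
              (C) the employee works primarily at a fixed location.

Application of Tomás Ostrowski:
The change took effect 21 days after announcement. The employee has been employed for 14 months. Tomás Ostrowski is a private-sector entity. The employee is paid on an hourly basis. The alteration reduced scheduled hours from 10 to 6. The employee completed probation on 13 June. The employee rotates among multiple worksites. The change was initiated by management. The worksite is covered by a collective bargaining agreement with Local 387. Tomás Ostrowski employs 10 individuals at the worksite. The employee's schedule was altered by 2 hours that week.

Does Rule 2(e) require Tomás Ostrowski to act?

No — not required.

(a) past probation — met.
(b) not (≥ 13 at site) — holds.
So (1) is satisfied (T OR T).
(a) tenure ≥ 24 mo. — not met.
(b) < 10 days' notice — fails.
(A) not employee-requested — satisfied.
(B) hours reduced — holds.
(i): T OR T → true.
(A) schedule shift > 4h — not satisfied.
(B) no CBA — not met.
(C) fixed location — not met.
(ii): F OR F OR F → false.
So (c) is not satisfied (T AND F).
(2): F OR F OR F → false.
Overall = T AND F = false.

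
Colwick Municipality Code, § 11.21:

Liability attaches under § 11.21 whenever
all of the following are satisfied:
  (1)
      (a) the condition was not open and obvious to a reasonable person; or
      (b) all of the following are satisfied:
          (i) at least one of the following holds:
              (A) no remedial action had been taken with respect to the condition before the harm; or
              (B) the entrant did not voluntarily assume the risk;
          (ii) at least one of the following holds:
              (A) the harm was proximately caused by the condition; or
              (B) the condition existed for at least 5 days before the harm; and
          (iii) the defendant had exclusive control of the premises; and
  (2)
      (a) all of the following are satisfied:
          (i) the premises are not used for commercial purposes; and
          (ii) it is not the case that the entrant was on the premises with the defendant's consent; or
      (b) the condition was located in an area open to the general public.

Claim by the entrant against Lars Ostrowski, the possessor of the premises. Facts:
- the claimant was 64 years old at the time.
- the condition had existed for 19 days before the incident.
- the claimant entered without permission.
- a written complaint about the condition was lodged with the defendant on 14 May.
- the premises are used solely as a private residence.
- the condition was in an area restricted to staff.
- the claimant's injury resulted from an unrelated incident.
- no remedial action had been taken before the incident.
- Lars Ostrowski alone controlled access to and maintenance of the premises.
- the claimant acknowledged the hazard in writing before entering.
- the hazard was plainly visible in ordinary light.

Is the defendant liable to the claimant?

Yes — liable.

(a) not open/obvious — fails.
(A) no remedial action — met.
(B) no assumed risk — not satisfied.
So (i) is satisfied (T OR F).
(A) proximate cause — not satisfied.
(B) condition ≥5 days old — holds.
(ii) = F OR T = true.
(iii) exclusive control — satisfied.
(b): T AND T AND T → true.
So (1) is satisfied (F OR T).
(i) not (commercial use) — satisfied.
(ii) not (consent to enter) — satisfied.
So (a) is satisfied (T AND T).
(b) public area — not satisfied.
(2) = T OR F = true.
Overall = T AND T = true.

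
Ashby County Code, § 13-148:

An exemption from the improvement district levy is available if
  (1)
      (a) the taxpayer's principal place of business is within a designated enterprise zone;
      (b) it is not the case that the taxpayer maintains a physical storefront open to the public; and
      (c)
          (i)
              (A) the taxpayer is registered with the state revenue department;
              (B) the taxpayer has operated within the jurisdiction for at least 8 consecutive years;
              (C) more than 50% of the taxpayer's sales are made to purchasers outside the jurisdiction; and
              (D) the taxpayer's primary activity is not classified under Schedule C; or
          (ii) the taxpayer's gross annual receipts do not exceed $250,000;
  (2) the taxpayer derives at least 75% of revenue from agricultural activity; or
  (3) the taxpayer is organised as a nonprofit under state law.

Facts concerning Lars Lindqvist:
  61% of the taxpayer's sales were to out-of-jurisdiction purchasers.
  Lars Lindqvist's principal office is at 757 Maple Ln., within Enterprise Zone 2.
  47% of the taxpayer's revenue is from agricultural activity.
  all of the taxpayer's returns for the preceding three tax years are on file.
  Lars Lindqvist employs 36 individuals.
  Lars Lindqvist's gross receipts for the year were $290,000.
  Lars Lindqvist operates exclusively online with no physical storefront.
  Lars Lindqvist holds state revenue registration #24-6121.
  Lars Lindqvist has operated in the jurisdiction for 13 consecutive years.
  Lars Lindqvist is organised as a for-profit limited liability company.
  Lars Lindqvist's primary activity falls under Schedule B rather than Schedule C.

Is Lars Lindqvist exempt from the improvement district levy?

(a) in enterprise zone — met.
(b) not (has storefront) — holds.
(A) state-registered — met.
(B) ≥ 8 yrs in jurisdiction — satisfied.
(C) >50% out-of-jur. sales — holds.
(D) not (Schedule C activity) — met.
So (i) is satisfied (T AND T AND T AND T).
(ii) receipts ≤ $250,000 — not satisfied.
So (c) is satisfied (T OR F).
(1) = T AND T AND T = true.
(2) ≥75% agricultural — fails.
(3) nonprofit — not satisfied.
Overall = T OR F OR F = true.

Yes — exempt.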